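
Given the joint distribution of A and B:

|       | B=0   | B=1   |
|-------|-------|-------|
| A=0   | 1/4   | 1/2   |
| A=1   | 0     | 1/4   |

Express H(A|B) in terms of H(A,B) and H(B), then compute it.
H(A|B) = H(A,B) - H(B)

Marginal P(B) (column sums):
  P(B=0) = 1/4 + 0 = 1/4
  P(B=1) = 1/2 + 1/4 = 3/4

H(A,B) = -[(1/4)·log₂(1/4) + (1/2)·log₂(1/2) + (1/4)·log₂(1/4)]
  = 0.5000 + 0.5000 + 0.5000
  = 1.5000 bits
H(B) = -[(1/4)·log₂(1/4) + (3/4)·log₂(3/4)]
  = 0.5000 + 0.3113
  = 0.8113 bits

H(A|B) = 1.5000 - 0.8113 = 0.6887 bits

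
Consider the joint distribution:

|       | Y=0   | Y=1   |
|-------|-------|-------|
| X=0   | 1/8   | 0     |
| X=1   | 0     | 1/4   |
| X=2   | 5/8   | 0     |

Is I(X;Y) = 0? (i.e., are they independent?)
Marginal P(X) (row sums):
  P(X=0) = 1/8 + 0 = 1/8
  P(X=1) = 0 + 1/4 = 1/4
  P(X=2) = 5/8 + 0 = 5/8
Marginal P(Y) (column sums):
  P(Y=0) = 1/8 + 0 + 5/8 = 3/4
  P(Y=1) = 0 + 1/4 + 0 = 1/4

X and Y are independent iff P(X=i,Y=j) = P(X=i)·P(Y=j) for every cell.
  P(X=0)·P(Y=0) = 1/8 × 3/4 = 3/32, but P(X=0,Y=0) = 1/8 ✗

No, X and Y are not independent. Quantitatively, I(X;Y) > 0:

H(X) = -[(1/8)·log₂(1/8) + (1/4)·log₂(1/4) + (5/8)·log₂(5/8)]
  = 0.3750 + 0.5000 + 0.4238
  = 1.2988 bits
H(Y) = -[(3/4)·log₂(3/4) + (1/4)·log₂(1/4)]
  = 0.3113 + 0.5000
  = 0.8113 bits
H(X,Y) = -[(1/8)·log₂(1/8) + (1/4)·log₂(1/4) + (5/8)·log₂(5/8)]
  = 0.3750 + 0.5000 + 0.4238
  = 1.2988 bits
I(X;Y) = H(X) + H(Y) - H(X,Y) = 1.2988 + 0.8113 - 1.2988 = 0.8113 bits > 0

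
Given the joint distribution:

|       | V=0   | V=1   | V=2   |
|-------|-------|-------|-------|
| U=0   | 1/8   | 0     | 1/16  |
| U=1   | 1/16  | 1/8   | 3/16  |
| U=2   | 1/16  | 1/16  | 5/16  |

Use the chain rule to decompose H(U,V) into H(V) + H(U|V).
By the chain rule: H(U,V) = H(V) + H(U|V)

Marginal P(V) (column sums):
  P(V=0) = 1/8 + 1/16 + 1/16 = 1/4
  P(V=1) = 0 + 1/8 + 1/16 = 3/16
  P(V=2) = 1/16 + 3/16 + 5/16 = 9/16
H(V) = -[(1/4)·log₂(1/4) + (3/16)·log₂(3/16) + (9/16)·log₂(9/16)]
  = 0.5000 + 0.4528 + 0.4669
  = 1.4197 bits
H(U|V) = -Σ P(U,V)·log₂ P(U|V), where P(U|V) = P(U,V) / P(V)
  (cells with P(U,V) = 0 contribute 0)
  (U=0,V=0): P(U|V) = (1/8)/(1/4) = 1/2;  -(1/8)·log₂(1/2) = 0.1250
  (U=0,V=2): P(U|V) = (1/16)/(9/16) = 1/9;  -(1/16)·log₂(1/9) = 0.1981
  (U=1,V=0): P(U|V) = (1/16)/(1/4) = 1/4;  -(1/16)·log₂(1/4) = 0.1250
  (U=1,V=1): P(U|V) = (1/8)/(3/16) = 2/3;  -(1/8)·log₂(2/3) = 0.0731
  (U=1,V=2): P(U|V) = (3/16)/(9/16) = 1/3;  -(3/16)·log₂(1/3) = 0.2972
  (U=2,V=0): P(U|V) = (1/16)/(1/4) = 1/4;  -(1/16)·log₂(1/4) = 0.1250
  (U=2,V=1): P(U|V) = (1/16)/(3/16) = 1/3;  -(1/16)·log₂(1/3) = 0.0991
  (U=2,V=2): P(U|V) = (5/16)/(9/16) = 5/9;  -(5/16)·log₂(5/9) = 0.2650
H(U|V) = 0.1250 + 0.1981 + 0.1250 + 0.0731 + 0.2972 + 0.1250 + 0.0991 + 0.2650
  = 1.3075 bits

H(U,V) = H(V) + H(U|V) = 1.4197 + 1.3075 = 2.7272 bits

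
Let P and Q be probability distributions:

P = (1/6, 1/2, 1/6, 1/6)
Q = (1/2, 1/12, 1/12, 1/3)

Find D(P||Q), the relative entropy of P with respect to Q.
D(P||Q) = Σ P(i) log₂(P(i)/Q(i))
  i=0: (1/6) × log₂((1/6)/(1/2)) = (1/6) × log₂(1/3) = -0.2642
  i=1: (1/2) × log₂((1/2)/(1/12)) = (1/2) × log₂(6) = 1.2925
  i=2: (1/6) × log₂((1/6)/(1/12)) = (1/6) × log₂(2) = 0.1667
  i=3: (1/6) × log₂((1/6)/(1/3)) = (1/6) × log₂(1/2) = -0.1667
D(P||Q) = -0.2642 + 1.2925 + 0.1667 - 0.1667
  = 1.0283 bits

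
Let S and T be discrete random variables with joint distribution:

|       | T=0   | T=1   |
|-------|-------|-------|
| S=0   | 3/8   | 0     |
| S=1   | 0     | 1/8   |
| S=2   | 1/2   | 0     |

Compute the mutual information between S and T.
Marginal P(S) (row sums):
  P(S=0) = 3/8 + 0 = 3/8
  P(S=1) = 0 + 1/8 = 1/8
  P(S=2) = 1/2 + 0 = 1/2
Marginal P(T) (column sums):
  P(T=0) = 3/8 + 0 + 1/2 = 7/8
  P(T=1) = 0 + 1/8 + 0 = 1/8

H(S) = -[(3/8)·log₂(3/8) + (1/8)·log₂(1/8) + (1/2)·log₂(1/2)]
  = 0.5306 + 0.3750 + 0.5000
  = 1.4056 bits
H(T) = -[(7/8)·log₂(7/8) + (1/8)·log₂(1/8)]
  = 0.1686 + 0.3750
  = 0.5436 bits
H(S,T) = -[(3/8)·log₂(3/8) + (1/8)·log₂(1/8) + (1/2)·log₂(1/2)]
  = 0.5306 + 0.3750 + 0.5000
  = 1.4056 bits

I(S;T) = H(S) + H(T) - H(S,T)
  = 1.4056 + 0.5436 - 1.4056
  = 0.5436 bits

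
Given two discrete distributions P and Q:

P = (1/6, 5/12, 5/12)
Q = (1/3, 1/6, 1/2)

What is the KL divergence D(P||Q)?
D(P||Q) = Σ P(i) log₂(P(i)/Q(i))
  i=0: (1/6) × log₂((1/6)/(1/3)) = (1/6) × log₂(1/2) = -0.1667
  i=1: (5/12) × log₂((5/12)/(1/6)) = (5/12) × log₂(5/2) = 0.5508
  i=2: (5/12) × log₂((5/12)/(1/2)) = (5/12) × log₂(5/6) = -0.1096
D(P||Q) = -0.1667 + 0.5508 - 0.1096
  = 0.2745 bits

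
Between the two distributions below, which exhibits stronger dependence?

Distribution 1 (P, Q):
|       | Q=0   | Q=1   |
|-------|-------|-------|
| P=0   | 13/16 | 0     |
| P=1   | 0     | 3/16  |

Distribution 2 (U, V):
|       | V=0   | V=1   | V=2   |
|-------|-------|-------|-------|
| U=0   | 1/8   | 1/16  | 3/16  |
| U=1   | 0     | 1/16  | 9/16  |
Distribution 1 (P, Q):
Marginal P(P) (row sums):
  P(P=0) = 13/16 + 0 = 13/16
  P(P=1) = 0 + 3/16 = 3/16
Marginal P(Q) (column sums):
  P(Q=0) = 13/16 + 0 = 13/16
  P(Q=1) = 0 + 3/16 = 3/16

H(P) = -[(13/16)·log₂(13/16) + (3/16)·log₂(3/16)]
  = 0.2434 + 0.4528
  = 0.6962 bits
H(Q) = -[(13/16)·log₂(13/16) + (3/16)·log₂(3/16)]
  = 0.2434 + 0.4528
  = 0.6962 bits
H(P,Q) = -[(13/16)·log₂(13/16) + (3/16)·log₂(3/16)]
  = 0.2434 + 0.4528
  = 0.6962 bits

I(P;Q) = H(P) + H(Q) - H(P,Q)
  = 0.6962 + 0.6962 - 0.6962
  = 0.6962 bits

Distribution 2 (U, V):
Marginal P(U) (row sums):
  P(U=0) = 1/8 + 1/16 + 3/16 = 3/8
  P(U=1) = 0 + 1/16 + 9/16 = 5/8
Marginal P(V) (column sums):
  P(V=0) = 1/8 + 0 = 1/8
  P(V=1) = 1/16 + 1/16 = 1/8
  P(V=2) = 3/16 + 9/16 = 3/4

H(U) = -[(3/8)·log₂(3/8) + (5/8)·log₂(5/8)]
  = 0.5306 + 0.4238
  = 0.9544 bits
H(V) = -[(1/8)·log₂(1/8) + (1/8)·log₂(1/8) + (3/4)·log₂(3/4)]
  = 0.3750 + 0.3750 + 0.3113
  = 1.0613 bits
H(U,V) = -[(1/8)·log₂(1/8) + (1/16)·log₂(1/16) + (3/16)·log₂(3/16) + (1/16)·log₂(1/16) + (9/16)·log₂(9/16)]
  = 0.3750 + 0.2500 + 0.4528 + 0.2500 + 0.4669
  = 1.7947 bits

I(U;V) = H(U) + H(V) - H(U,V)
  = 0.9544 + 1.0613 - 1.7947
  = 0.2210 bits

I(P;Q) = 0.6962 bits > I(U;V) = 0.2210 bits, so (P, Q) has the higher mutual information (stronger dependence).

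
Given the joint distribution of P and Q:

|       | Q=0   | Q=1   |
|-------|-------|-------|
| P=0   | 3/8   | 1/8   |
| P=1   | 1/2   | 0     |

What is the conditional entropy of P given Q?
Marginal P(Q) (column sums):
  P(Q=0) = 3/8 + 1/2 = 7/8
  P(Q=1) = 1/8 + 0 = 1/8

H(P|Q) = -Σ P(P,Q)·log₂ P(P|Q), where P(P|Q) = P(P,Q) / P(Q)
  (cells with P(P,Q) = 0 contribute 0)
  (P=0,Q=0): P(P|Q) = (3/8)/(7/8) = 3/7;  -(3/8)·log₂(3/7) = 0.4584
  (P=0,Q=1): P(P|Q) = (1/8)/(1/8) = 1;  -(1/8)·log₂(1) = 0.0000
  (P=1,Q=0): P(P|Q) = (1/2)/(7/8) = 4/7;  -(1/2)·log₂(4/7) = 0.4037
H(P|Q) = 0.4584 + 0.0000 + 0.4037
  = 0.8621 bits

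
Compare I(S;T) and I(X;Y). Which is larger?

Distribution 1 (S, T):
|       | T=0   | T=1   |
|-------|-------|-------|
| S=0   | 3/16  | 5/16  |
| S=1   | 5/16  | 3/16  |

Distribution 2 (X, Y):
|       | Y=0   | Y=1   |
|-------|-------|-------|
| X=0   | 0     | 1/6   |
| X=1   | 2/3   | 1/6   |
Distribution 1 (S, T):
Marginal P(S) (row sums):
  P(S=0) = 3/16 + 5/16 = 1/2
  P(S=1) = 5/16 + 3/16 = 1/2
Marginal P(T) (column sums):
  P(T=0) = 3/16 + 5/16 = 1/2
  P(T=1) = 5/16 + 3/16 = 1/2

H(S) = -[(1/2)·log₂(1/2) + (1/2)·log₂(1/2)]
  = 0.5000 + 0.5000
  = 1.0000 bits
H(T) = -[(1/2)·log₂(1/2) + (1/2)·log₂(1/2)]
  = 0.5000 + 0.5000
  = 1.0000 bits
H(S,T) = -[(3/16)·log₂(3/16) + (5/16)·log₂(5/16) + (5/16)·log₂(5/16) + (3/16)·log₂(3/16)]
  = 0.4528 + 0.5244 + 0.5244 + 0.4528
  = 1.9544 bits

I(S;T) = H(S) + H(T) - H(S,T)
  = 1.0000 + 1.0000 - 1.9544
  = 0.0456 bits

Distribution 2 (X, Y):
Marginal P(X) (row sums):
  P(X=0) = 0 + 1/6 = 1/6
  P(X=1) = 2/3 + 1/6 = 5/6
Marginal P(Y) (column sums):
  P(Y=0) = 0 + 2/3 = 2/3
  P(Y=1) = 1/6 + 1/6 = 1/3

H(X) = -[(1/6)·log₂(1/6) + (5/6)·log₂(5/6)]
  = 0.4308 + 0.2192
  = 0.6500 bits
H(Y) = -[(2/3)·log₂(2/3) + (1/3)·log₂(1/3)]
  = 0.3900 + 0.5283
  = 0.9183 bits
H(X,Y) = -[(1/6)·log₂(1/6) + (2/3)·log₂(2/3) + (1/6)·log₂(1/6)]
  = 0.4308 + 0.3900 + 0.4308
  = 1.2516 bits

I(X;Y) = H(X) + H(Y) - H(X,Y)
  = 0.6500 + 0.9183 - 1.2516
  = 0.3167 bits

I(X;Y) = 0.3167 bits > I(S;T) = 0.0456 bits, so (X, Y) has the higher mutual information (stronger dependence).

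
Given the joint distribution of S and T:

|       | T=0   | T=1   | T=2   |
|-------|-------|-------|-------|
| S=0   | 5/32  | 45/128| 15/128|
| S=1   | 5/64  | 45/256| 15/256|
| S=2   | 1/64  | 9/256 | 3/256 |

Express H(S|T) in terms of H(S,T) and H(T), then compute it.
H(S|T) = H(S,T) - H(T)

Marginal P(T) (column sums):
  P(T=0) = 5/32 + 5/64 + 1/64 = 1/4
  P(T=1) = 45/128 + 45/256 + 9/256 = 9/16
  P(T=2) = 15/128 + 15/256 + 3/256 = 3/16

H(S,T) = -[(5/32)·log₂(5/32) + (45/128)·log₂(45/128) + (15/128)·log₂(15/128) + (5/64)·log₂(5/64) + (45/256)·log₂(45/256) + (15/256)·log₂(15/256) + (1/64)·log₂(1/64) + (9/256)·log₂(9/256) + (3/256)·log₂(3/256)]
  = 0.4184 + 0.5302 + 0.3625 + 0.2873 + 0.4409 + 0.2398 + 0.0938 + 0.1698 + 0.0752
  = 2.6179 bits
H(T) = -[(1/4)·log₂(1/4) + (9/16)·log₂(9/16) + (3/16)·log₂(3/16)]
  = 0.5000 + 0.4669 + 0.4528
  = 1.4197 bits

H(S|T) = 2.6179 - 1.4197 = 1.1982 bits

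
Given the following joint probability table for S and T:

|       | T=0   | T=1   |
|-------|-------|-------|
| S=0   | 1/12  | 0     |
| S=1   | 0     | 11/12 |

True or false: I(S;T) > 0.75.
Marginal P(S) (row sums):
  P(S=0) = 1/12 + 0 = 1/12
  P(S=1) = 0 + 11/12 = 11/12
Marginal P(T) (column sums):
  P(T=0) = 1/12 + 0 = 1/12
  P(T=1) = 0 + 11/12 = 11/12

H(S) = -[(1/12)·log₂(1/12) + (11/12)·log₂(11/12)]
  = 0.2987 + 0.1151
  = 0.4138 bits
H(T) = -[(1/12)·log₂(1/12) + (11/12)·log₂(11/12)]
  = 0.2987 + 0.1151
  = 0.4138 bits
H(S,T) = -[(1/12)·log₂(1/12) + (11/12)·log₂(11/12)]
  = 0.2987 + 0.1151
  = 0.4138 bits

I(S;T) = H(S) + H(T) - H(S,T)
  = 0.4138 + 0.4138 - 0.4138
  = 0.4138 bits

False. I(S;T) = 0.4138 bits, which is ≤ 0.75 bits.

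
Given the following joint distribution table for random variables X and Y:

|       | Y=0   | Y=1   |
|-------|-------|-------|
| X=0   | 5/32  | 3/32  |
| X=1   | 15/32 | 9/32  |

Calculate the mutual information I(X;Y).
Marginal P(X) (row sums):
  P(X=0) = 5/32 + 3/32 = 1/4
  P(X=1) = 15/32 + 9/32 = 3/4
Marginal P(Y) (column sums):
  P(Y=0) = 5/32 + 15/32 = 5/8
  P(Y=1) = 3/32 + 9/32 = 3/8

H(X) = -[(1/4)·log₂(1/4) + (3/4)·log₂(3/4)]
  = 0.5000 + 0.3113
  = 0.8113 bits
H(Y) = -[(5/8)·log₂(5/8) + (3/8)·log₂(3/8)]
  = 0.4238 + 0.5306
  = 0.9544 bits
H(X,Y) = -[(5/32)·log₂(5/32) + (3/32)·log₂(3/32) + (15/32)·log₂(15/32) + (9/32)·log₂(9/32)]
  = 0.4184 + 0.3202 + 0.5124 + 0.5147
  = 1.7657 bits

I(X;Y) = H(X) + H(Y) - H(X,Y)
  = 0.8113 + 0.9544 - 1.7657
  = 0.0000 bits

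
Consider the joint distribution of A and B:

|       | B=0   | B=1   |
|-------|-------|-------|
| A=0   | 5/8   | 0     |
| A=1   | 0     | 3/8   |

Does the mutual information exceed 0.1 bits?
Marginal P(A) (row sums):
  P(A=0) = 5/8 + 0 = 5/8
  P(A=1) = 0 + 3/8 = 3/8
Marginal P(B) (column sums):
  P(B=0) = 5/8 + 0 = 5/8
  P(B=1) = 0 + 3/8 = 3/8

H(A) = -[(5/8)·log₂(5/8) + (3/8)·log₂(3/8)]
  = 0.4238 + 0.5306
  = 0.9544 bits
H(B) = -[(5/8)·log₂(5/8) + (3/8)·log₂(3/8)]
  = 0.4238 + 0.5306
  = 0.9544 bits
H(A,B) = -[(5/8)·log₂(5/8) + (3/8)·log₂(3/8)]
  = 0.4238 + 0.5306
  = 0.9544 bits

I(A;B) = H(A) + H(B) - H(A,B)
  = 0.9544 + 0.9544 - 0.9544
  = 0.9544 bits

Yes. I(A;B) = 0.9544 bits, which is > 0.1 bits.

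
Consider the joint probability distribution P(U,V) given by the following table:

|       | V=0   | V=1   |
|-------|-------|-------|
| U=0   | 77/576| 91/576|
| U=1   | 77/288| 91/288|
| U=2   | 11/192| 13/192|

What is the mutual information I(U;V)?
Marginal P(U) (row sums):
  P(U=0) = 77/576 + 91/576 = 7/24
  P(U=1) = 77/288 + 91/288 = 7/12
  P(U=2) = 11/192 + 13/192 = 1/8
Marginal P(V) (column sums):
  P(V=0) = 77/576 + 77/288 + 11/192 = 11/24
  P(V=1) = 91/576 + 91/288 + 13/192 = 13/24

H(U) = -[(7/24)·log₂(7/24) + (7/12)·log₂(7/12) + (1/8)·log₂(1/8)]
  = 0.5185 + 0.4536 + 0.3750
  = 1.3471 bits
H(V) = -[(11/24)·log₂(11/24) + (13/24)·log₂(13/24)]
  = 0.5159 + 0.4791
  = 0.9950 bits
H(U,V) = -[(77/576)·log₂(77/576) + (91/576)·log₂(91/576) + (77/288)·log₂(77/288) + (91/288)·log₂(91/288) + (11/192)·log₂(11/192) + (13/192)·log₂(13/192)]
  = 0.3881 + 0.4206 + 0.5088 + 0.5252 + 0.2364 + 0.2630
  = 2.3421 bits

I(U;V) = H(U) + H(V) - H(U,V)
  = 1.3471 + 0.9950 - 2.3421
  = 0.0000 bits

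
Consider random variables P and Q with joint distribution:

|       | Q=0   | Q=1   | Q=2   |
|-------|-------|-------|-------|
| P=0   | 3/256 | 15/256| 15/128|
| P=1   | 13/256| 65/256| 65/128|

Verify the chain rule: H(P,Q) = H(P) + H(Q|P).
Left side:
H(P,Q) = -[(3/256)·log₂(3/256) + (15/256)·log₂(15/256) + (15/128)·log₂(15/128) + (13/256)·log₂(13/256) + (65/256)·log₂(65/256) + (65/128)·log₂(65/128)]
  = 0.0752 + 0.2398 + 0.3625 + 0.2183 + 0.5021 + 0.4965
  = 1.8944 bits

Right side:
Marginal P(P) (row sums):
  P(P=0) = 3/256 + 15/256 + 15/128 = 3/16
  P(P=1) = 13/256 + 65/256 + 65/128 = 13/16
H(P) = -[(3/16)·log₂(3/16) + (13/16)·log₂(13/16)]
  = 0.4528 + 0.2434
  = 0.6962 bits
H(Q|P) = -Σ P(P,Q)·log₂ P(Q|P), where P(Q|P) = P(P,Q) / P(P)
  (P=0,Q=0): P(Q|P) = (3/256)/(3/16) = 1/16;  -(3/256)·log₂(1/16) = 0.0469
  (P=0,Q=1): P(Q|P) = (15/256)/(3/16) = 5/16;  -(15/256)·log₂(5/16) = 0.0983
  (P=0,Q=2): P(Q|P) = (15/128)/(3/16) = 5/8;  -(15/128)·log₂(5/8) = 0.0795
  (P=1,Q=0): P(Q|P) = (13/256)/(13/16) = 1/16;  -(13/256)·log₂(1/16) = 0.2031
  (P=1,Q=1): P(Q|P) = (65/256)/(13/16) = 5/16;  -(65/256)·log₂(5/16) = 0.4261
  (P=1,Q=2): P(Q|P) = (65/128)/(13/16) = 5/8;  -(65/128)·log₂(5/8) = 0.3443
H(Q|P) = 0.0469 + 0.0983 + 0.0795 + 0.2031 + 0.4261 + 0.3443
  = 1.1982 bits
H(P) + H(Q|P) = 0.6962 + 1.1982 = 1.8944 bits

Both sides equal 1.8944 bits, so the chain rule holds ✓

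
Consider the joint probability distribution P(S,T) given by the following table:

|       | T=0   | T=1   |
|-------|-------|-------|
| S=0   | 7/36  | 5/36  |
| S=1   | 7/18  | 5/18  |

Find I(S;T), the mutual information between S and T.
Marginal P(S) (row sums):
  P(S=0) = 7/36 + 5/36 = 1/3
  P(S=1) = 7/18 + 5/18 = 2/3
Marginal P(T) (column sums):
  P(T=0) = 7/36 + 7/18 = 7/12
  P(T=1) = 5/36 + 5/18 = 5/12

H(S) = -[(1/3)·log₂(1/3) + (2/3)·log₂(2/3)]
  = 0.5283 + 0.3900
  = 0.9183 bits
H(T) = -[(7/12)·log₂(7/12) + (5/12)·log₂(5/12)]
  = 0.4536 + 0.5263
  = 0.9799 bits
H(S,T) = -[(7/36)·log₂(7/36) + (5/36)·log₂(5/36) + (7/18)·log₂(7/18) + (5/18)·log₂(5/18)]
  = 0.4594 + 0.3956 + 0.5299 + 0.5133
  = 1.8982 bits

I(S;T) = H(S) + H(T) - H(S,T)
  = 0.9183 + 0.9799 - 1.8982
  = 0.0000 bits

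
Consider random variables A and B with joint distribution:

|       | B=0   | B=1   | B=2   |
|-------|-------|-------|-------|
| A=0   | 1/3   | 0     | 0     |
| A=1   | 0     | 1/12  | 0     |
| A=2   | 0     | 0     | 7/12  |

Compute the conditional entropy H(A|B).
Marginal P(B) (column sums):
  P(B=0) = 1/3 + 0 + 0 = 1/3
  P(B=1) = 0 + 1/12 + 0 = 1/12
  P(B=2) = 0 + 0 + 7/12 = 7/12

H(A|B) = -Σ P(A,B)·log₂ P(A|B), where P(A|B) = P(A,B) / P(B)
  (cells with P(A,B) = 0 contribute 0)
  (A=0,B=0): P(A|B) = (1/3)/(1/3) = 1;  -(1/3)·log₂(1) = 0.0000
  (A=1,B=1): P(A|B) = (1/12)/(1/12) = 1;  -(1/12)·log₂(1) = 0.0000
  (A=2,B=2): P(A|B) = (7/12)/(7/12) = 1;  -(7/12)·log₂(1) = 0.0000
H(A|B) = 0.0000 + 0.0000 + 0.0000
  = 0.0000 bits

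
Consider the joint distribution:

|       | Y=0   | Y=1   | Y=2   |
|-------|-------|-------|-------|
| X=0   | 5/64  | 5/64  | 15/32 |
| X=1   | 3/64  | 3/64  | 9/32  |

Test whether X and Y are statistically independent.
Marginal P(X) (row sums):
  P(X=0) = 5/64 + 5/64 + 15/32 = 5/8
  P(X=1) = 3/64 + 3/64 + 9/32 = 3/8
Marginal P(Y) (column sums):
  P(Y=0) = 5/64 + 3/64 = 1/8
  P(Y=1) = 5/64 + 3/64 = 1/8
  P(Y=2) = 15/32 + 9/32 = 3/4

X and Y are independent iff P(X=i,Y=j) = P(X=i)·P(Y=j) for every cell.
  P(X=0)·P(Y=0) = 5/8 × 1/8 = 5/64 = P(X=0,Y=0) ✓
  P(X=0)·P(Y=1) = 5/8 × 1/8 = 5/64 = P(X=0,Y=1) ✓
  P(X=0)·P(Y=2) = 5/8 × 3/4 = 15/32 = P(X=0,Y=2) ✓
  P(X=1)·P(Y=0) = 3/8 × 1/8 = 3/64 = P(X=1,Y=0) ✓
  P(X=1)·P(Y=1) = 3/8 × 1/8 = 3/64 = P(X=1,Y=1) ✓
  P(X=1)·P(Y=2) = 3/8 × 3/4 = 9/32 = P(X=1,Y=2) ✓

Yes, X and Y are independent: every cell factors, so I(X;Y) = 0 bits.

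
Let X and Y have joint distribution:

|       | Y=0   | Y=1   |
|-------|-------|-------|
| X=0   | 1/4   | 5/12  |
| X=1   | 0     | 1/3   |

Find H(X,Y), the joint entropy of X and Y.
H(X,Y) = -Σ P(X,Y) log₂ P(X,Y), summed over the non-zero cells:
H(X,Y) = -[(1/4)·log₂(1/4) + (5/12)·log₂(5/12) + (1/3)·log₂(1/3)]
  = 0.5000 + 0.5263 + 0.5283
  = 1.5546 bits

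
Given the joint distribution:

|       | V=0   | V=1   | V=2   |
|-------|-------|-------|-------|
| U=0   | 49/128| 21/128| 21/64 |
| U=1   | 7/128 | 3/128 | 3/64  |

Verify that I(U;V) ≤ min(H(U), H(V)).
Marginal P(U) (row sums):
  P(U=0) = 49/128 + 21/128 + 21/64 = 7/8
  P(U=1) = 7/128 + 3/128 + 3/64 = 1/8
Marginal P(V) (column sums):
  P(V=0) = 49/128 + 7/128 = 7/16
  P(V=1) = 21/128 + 3/128 = 3/16
  P(V=2) = 21/64 + 3/64 = 3/8

H(U) = -[(7/8)·log₂(7/8) + (1/8)·log₂(1/8)]
  = 0.1686 + 0.3750
  = 0.5436 bits
H(V) = -[(7/16)·log₂(7/16) + (3/16)·log₂(3/16) + (3/8)·log₂(3/8)]
  = 0.5218 + 0.4528 + 0.5306
  = 1.5052 bits
H(U,V) = -[(49/128)·log₂(49/128) + (21/128)·log₂(21/128) + (21/64)·log₂(21/64) + (7/128)·log₂(7/128) + (3/128)·log₂(3/128) + (3/64)·log₂(3/64)]
  = 0.5303 + 0.4278 + 0.5275 + 0.2293 + 0.1269 + 0.2070
  = 2.0488 bits

I(U;V) = H(U) + H(V) - H(U,V)
  = 0.5436 + 1.5052 - 2.0488
  = 0.0000 bits

min(H(U), H(V)) = min(0.5436, 1.5052) = 0.5436 bits
Since 0.0000 ≤ 0.5436, the bound is satisfied ✓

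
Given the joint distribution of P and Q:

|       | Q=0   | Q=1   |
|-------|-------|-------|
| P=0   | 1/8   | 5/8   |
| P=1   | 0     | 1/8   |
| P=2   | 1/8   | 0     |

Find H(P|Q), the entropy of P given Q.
Marginal P(Q) (column sums):
  P(Q=0) = 1/8 + 0 + 1/8 = 1/4
  P(Q=1) = 5/8 + 1/8 + 0 = 3/4

H(P|Q) = -Σ P(P,Q)·log₂ P(P|Q), where P(P|Q) = P(P,Q) / P(Q)
  (cells with P(P,Q) = 0 contribute 0)
  (P=0,Q=0): P(P|Q) = (1/8)/(1/4) = 1/2;  -(1/8)·log₂(1/2) = 0.1250
  (P=0,Q=1): P(P|Q) = (5/8)/(3/4) = 5/6;  -(5/8)·log₂(5/6) = 0.1644
  (P=1,Q=1): P(P|Q) = (1/8)/(3/4) = 1/6;  -(1/8)·log₂(1/6) = 0.3231
  (P=2,Q=0): P(P|Q) = (1/8)/(1/4) = 1/2;  -(1/8)·log₂(1/2) = 0.1250
H(P|Q) = 0.1250 + 0.1644 + 0.3231 + 0.1250
  = 0.7375 bits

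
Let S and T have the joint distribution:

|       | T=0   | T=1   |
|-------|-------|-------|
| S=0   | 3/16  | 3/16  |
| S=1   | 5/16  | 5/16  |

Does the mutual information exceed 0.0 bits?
Marginal P(S) (row sums):
  P(S=0) = 3/16 + 3/16 = 3/8
  P(S=1) = 5/16 + 5/16 = 5/8
Marginal P(T) (column sums):
  P(T=0) = 3/16 + 5/16 = 1/2
  P(T=1) = 3/16 + 5/16 = 1/2

H(S) = -[(3/8)·log₂(3/8) + (5/8)·log₂(5/8)]
  = 0.5306 + 0.4238
  = 0.9544 bits
H(T) = -[(1/2)·log₂(1/2) + (1/2)·log₂(1/2)]
  = 0.5000 + 0.5000
  = 1.0000 bits
H(S,T) = -[(3/16)·log₂(3/16) + (3/16)·log₂(3/16) + (5/16)·log₂(5/16) + (5/16)·log₂(5/16)]
  = 0.4528 + 0.4528 + 0.5244 + 0.5244
  = 1.9544 bits

I(S;T) = H(S) + H(T) - H(S,T)
  = 0.9544 + 1.0000 - 1.9544
  = 0.0000 bits

No. I(S;T) = 0.0000 bits, which is ≤ 0.0 bits.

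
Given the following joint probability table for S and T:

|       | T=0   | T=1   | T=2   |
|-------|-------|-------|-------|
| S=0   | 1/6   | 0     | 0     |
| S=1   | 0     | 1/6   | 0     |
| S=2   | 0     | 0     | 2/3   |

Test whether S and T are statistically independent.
Marginal P(S) (row sums):
  P(S=0) = 1/6 + 0 + 0 = 1/6
  P(S=1) = 0 + 1/6 + 0 = 1/6
  P(S=2) = 0 + 0 + 2/3 = 2/3
Marginal P(T) (column sums):
  P(T=0) = 1/6 + 0 + 0 = 1/6
  P(T=1) = 0 + 1/6 + 0 = 1/6
  P(T=2) = 0 + 0 + 2/3 = 2/3

S and T are independent iff P(S=i,T=j) = P(S=i)·P(T=j) for every cell.
  P(S=0)·P(T=0) = 1/6 × 1/6 = 1/36, but P(S=0,T=0) = 1/6 ✗

No, S and T are not independent. Quantitatively, I(S;T) > 0:

H(S) = -[(1/6)·log₂(1/6) + (1/6)·log₂(1/6) + (2/3)·log₂(2/3)]
  = 0.4308 + 0.4308 + 0.3900
  = 1.2516 bits
H(T) = -[(1/6)·log₂(1/6) + (1/6)·log₂(1/6) + (2/3)·log₂(2/3)]
  = 0.4308 + 0.4308 + 0.3900
  = 1.2516 bits
H(S,T) = -[(1/6)·log₂(1/6) + (1/6)·log₂(1/6) + (2/3)·log₂(2/3)]
  = 0.4308 + 0.4308 + 0.3900
  = 1.2516 bits
I(S;T) = H(S) + H(T) - H(S,T) = 1.2516 + 1.2516 - 1.2516 = 1.2516 bits > 0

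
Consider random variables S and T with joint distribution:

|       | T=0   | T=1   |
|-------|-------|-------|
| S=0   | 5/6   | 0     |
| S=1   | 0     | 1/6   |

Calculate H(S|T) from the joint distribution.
Marginal P(T) (column sums):
  P(T=0) = 5/6 + 0 = 5/6
  P(T=1) = 0 + 1/6 = 1/6

H(S|T) = -Σ P(S,T)·log₂ P(S|T), where P(S|T) = P(S,T) / P(T)
  (cells with P(S,T) = 0 contribute 0)
  (S=0,T=0): P(S|T) = (5/6)/(5/6) = 1;  -(5/6)·log₂(1) = 0.0000
  (S=1,T=1): P(S|T) = (1/6)/(1/6) = 1;  -(1/6)·log₂(1) = 0.0000
H(S|T) = 0.0000 + 0.0000
  = 0.0000 bits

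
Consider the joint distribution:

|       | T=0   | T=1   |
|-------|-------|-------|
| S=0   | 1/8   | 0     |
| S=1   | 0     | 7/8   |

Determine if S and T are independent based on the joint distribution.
Marginal P(S) (row sums):
  P(S=0) = 1/8 + 0 = 1/8
  P(S=1) = 0 + 7/8 = 7/8
Marginal P(T) (column sums):
  P(T=0) = 1/8 + 0 = 1/8
  P(T=1) = 0 + 7/8 = 7/8

S and T are independent iff P(S=i,T=j) = P(S=i)·P(T=j) for every cell.
  P(S=0)·P(T=0) = 1/8 × 1/8 = 1/64, but P(S=0,T=0) = 1/8 ✗

No, S and T are not independent. Quantitatively, I(S;T) > 0:

H(S) = -[(1/8)·log₂(1/8) + (7/8)·log₂(7/8)]
  = 0.3750 + 0.1686
  = 0.5436 bits
H(T) = -[(1/8)·log₂(1/8) + (7/8)·log₂(7/8)]
  = 0.3750 + 0.1686
  = 0.5436 bits
H(S,T) = -[(1/8)·log₂(1/8) + (7/8)·log₂(7/8)]
  = 0.3750 + 0.1686
  = 0.5436 bits
I(S;T) = H(S) + H(T) - H(S,T) = 0.5436 + 0.5436 - 0.5436 = 0.5436 bits > 0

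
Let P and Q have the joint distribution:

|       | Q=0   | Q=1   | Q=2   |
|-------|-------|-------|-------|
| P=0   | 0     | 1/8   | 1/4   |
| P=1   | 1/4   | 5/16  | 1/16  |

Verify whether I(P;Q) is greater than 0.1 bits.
Marginal P(P) (row sums):
  P(P=0) = 0 + 1/8 + 1/4 = 3/8
  P(P=1) = 1/4 + 5/16 + 1/16 = 5/8
Marginal P(Q) (column sums):
  P(Q=0) = 0 + 1/4 = 1/4
  P(Q=1) = 1/8 + 5/16 = 7/16
  P(Q=2) = 1/4 + 1/16 = 5/16

H(P) = -[(3/8)·log₂(3/8) + (5/8)·log₂(5/8)]
  = 0.5306 + 0.4238
  = 0.9544 bits
H(Q) = -[(1/4)·log₂(1/4) + (7/16)·log₂(7/16) + (5/16)·log₂(5/16)]
  = 0.5000 + 0.5218 + 0.5244
  = 1.5462 bits
H(P,Q) = -[(1/8)·log₂(1/8) + (1/4)·log₂(1/4) + (1/4)·log₂(1/4) + (5/16)·log₂(5/16) + (1/16)·log₂(1/16)]
  = 0.3750 + 0.5000 + 0.5000 + 0.5244 + 0.2500
  = 2.1494 bits

I(P;Q) = H(P) + H(Q) - H(P,Q)
  = 0.9544 + 1.5462 - 2.1494
  = 0.3512 bits

Yes. I(P;Q) = 0.3512 bits, which is > 0.1 bits.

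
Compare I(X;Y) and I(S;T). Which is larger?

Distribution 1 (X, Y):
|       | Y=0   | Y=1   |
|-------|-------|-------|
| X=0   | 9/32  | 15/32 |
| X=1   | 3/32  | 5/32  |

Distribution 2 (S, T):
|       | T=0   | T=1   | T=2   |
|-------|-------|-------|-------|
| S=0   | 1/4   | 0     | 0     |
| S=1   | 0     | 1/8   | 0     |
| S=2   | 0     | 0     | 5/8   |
Distribution 1 (X, Y):
Marginal P(X) (row sums):
  P(X=0) = 9/32 + 15/32 = 3/4
  P(X=1) = 3/32 + 5/32 = 1/4
Marginal P(Y) (column sums):
  P(Y=0) = 9/32 + 3/32 = 3/8
  P(Y=1) = 15/32 + 5/32 = 5/8

H(X) = -[(3/4)·log₂(3/4) + (1/4)·log₂(1/4)]
  = 0.3113 + 0.5000
  = 0.8113 bits
H(Y) = -[(3/8)·log₂(3/8) + (5/8)·log₂(5/8)]
  = 0.5306 + 0.4238
  = 0.9544 bits
H(X,Y) = -[(9/32)·log₂(9/32) + (15/32)·log₂(15/32) + (3/32)·log₂(3/32) + (5/32)·log₂(5/32)]
  = 0.5147 + 0.5124 + 0.3202 + 0.4184
  = 1.7657 bits

I(X;Y) = H(X) + H(Y) - H(X,Y)
  = 0.8113 + 0.9544 - 1.7657
  = 0.0000 bits

Distribution 2 (S, T):
Marginal P(S) (row sums):
  P(S=0) = 1/4 + 0 + 0 = 1/4
  P(S=1) = 0 + 1/8 + 0 = 1/8
  P(S=2) = 0 + 0 + 5/8 = 5/8
Marginal P(T) (column sums):
  P(T=0) = 1/4 + 0 + 0 = 1/4
  P(T=1) = 0 + 1/8 + 0 = 1/8
  P(T=2) = 0 + 0 + 5/8 = 5/8

H(S) = -[(1/4)·log₂(1/4) + (1/8)·log₂(1/8) + (5/8)·log₂(5/8)]
  = 0.5000 + 0.3750 + 0.4238
  = 1.2988 bits
H(T) = -[(1/4)·log₂(1/4) + (1/8)·log₂(1/8) + (5/8)·log₂(5/8)]
  = 0.5000 + 0.3750 + 0.4238
  = 1.2988 bits
H(S,T) = -[(1/4)·log₂(1/4) + (1/8)·log₂(1/8) + (5/8)·log₂(5/8)]
  = 0.5000 + 0.3750 + 0.4238
  = 1.2988 bits

I(S;T) = H(S) + H(T) - H(S,T)
  = 1.2988 + 1.2988 - 1.2988
  = 1.2988 bits

I(S;T) = 1.2988 bits > I(X;Y) = 0.0000 bits, so (S, T) has the higher mutual information (stronger dependence).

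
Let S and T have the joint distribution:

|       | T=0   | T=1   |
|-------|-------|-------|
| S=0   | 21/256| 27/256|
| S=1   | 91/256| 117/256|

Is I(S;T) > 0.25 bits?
Marginal P(S) (row sums):
  P(S=0) = 21/256 + 27/256 = 3/16
  P(S=1) = 91/256 + 117/256 = 13/16
Marginal P(T) (column sums):
  P(T=0) = 21/256 + 91/256 = 7/16
  P(T=1) = 27/256 + 117/256 = 9/16

H(S) = -[(3/16)·log₂(3/16) + (13/16)·log₂(13/16)]
  = 0.4528 + 0.2434
  = 0.6962 bits
H(T) = -[(7/16)·log₂(7/16) + (9/16)·log₂(9/16)]
  = 0.5218 + 0.4669
  = 0.9887 bits
H(S,T) = -[(21/256)·log₂(21/256) + (27/256)·log₂(27/256) + (91/256)·log₂(91/256) + (117/256)·log₂(117/256)]
  = 0.2959 + 0.3423 + 0.5304 + 0.5163
  = 1.6849 bits

I(S;T) = H(S) + H(T) - H(S,T)
  = 0.6962 + 0.9887 - 1.6849
  = 0.0000 bits

No. I(S;T) = 0.0000 bits, which is ≤ 0.25 bits.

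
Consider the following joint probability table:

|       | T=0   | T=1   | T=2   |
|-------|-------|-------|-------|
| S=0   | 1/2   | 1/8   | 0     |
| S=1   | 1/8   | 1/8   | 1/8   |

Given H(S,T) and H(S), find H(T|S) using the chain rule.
From the chain rule: H(S,T) = H(S) + H(T|S)
Therefore: H(T|S) = H(S,T) - H(S)

H(S,T) = -[(1/2)·log₂(1/2) + (1/8)·log₂(1/8) + (1/8)·log₂(1/8) + (1/8)·log₂(1/8) + (1/8)·log₂(1/8)]
  = 0.5000 + 0.3750 + 0.3750 + 0.3750 + 0.3750
  = 2.0000 bits
Marginal P(S) (row sums):
  P(S=0) = 1/2 + 1/8 + 0 = 5/8
  P(S=1) = 1/8 + 1/8 + 1/8 = 3/8
H(S) = -[(5/8)·log₂(5/8) + (3/8)·log₂(3/8)]
  = 0.4238 + 0.5306
  = 0.9544 bits

H(T|S) = 2.0000 - 0.9544 = 1.0456 bits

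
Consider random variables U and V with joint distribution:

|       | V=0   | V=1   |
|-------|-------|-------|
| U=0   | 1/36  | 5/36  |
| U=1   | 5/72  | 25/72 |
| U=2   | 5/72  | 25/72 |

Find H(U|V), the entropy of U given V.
Marginal P(V) (column sums):
  P(V=0) = 1/36 + 5/72 + 5/72 = 1/6
  P(V=1) = 5/36 + 25/72 + 25/72 = 5/6

H(U|V) = -Σ P(U,V)·log₂ P(U|V), where P(U|V) = P(U,V) / P(V)
  (U=0,V=0): P(U|V) = (1/36)/(1/6) = 1/6;  -(1/36)·log₂(1/6) = 0.0718
  (U=0,V=1): P(U|V) = (5/36)/(5/6) = 1/6;  -(5/36)·log₂(1/6) = 0.3590
  (U=1,V=0): P(U|V) = (5/72)/(1/6) = 5/12;  -(5/72)·log₂(5/12) = 0.0877
  (U=1,V=1): P(U|V) = (25/72)/(5/6) = 5/12;  -(25/72)·log₂(5/12) = 0.4386
  (U=2,V=0): P(U|V) = (5/72)/(1/6) = 5/12;  -(5/72)·log₂(5/12) = 0.0877
  (U=2,V=1): P(U|V) = (25/72)/(5/6) = 5/12;  -(25/72)·log₂(5/12) = 0.4386
H(U|V) = 0.0718 + 0.3590 + 0.0877 + 0.4386 + 0.0877 + 0.4386
  = 1.4834 bits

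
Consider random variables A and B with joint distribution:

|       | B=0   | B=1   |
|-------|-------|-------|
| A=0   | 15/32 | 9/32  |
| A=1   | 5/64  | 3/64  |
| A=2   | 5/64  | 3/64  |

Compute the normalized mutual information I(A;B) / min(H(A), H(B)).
Marginal P(A) (row sums):
  P(A=0) = 15/32 + 9/32 = 3/4
  P(A=1) = 5/64 + 3/64 = 1/8
  P(A=2) = 5/64 + 3/64 = 1/8
Marginal P(B) (column sums):
  P(B=0) = 15/32 + 5/64 + 5/64 = 5/8
  P(B=1) = 9/32 + 3/64 + 3/64 = 3/8

H(A) = -[(3/4)·log₂(3/4) + (1/8)·log₂(1/8) + (1/8)·log₂(1/8)]
  = 0.3113 + 0.3750 + 0.3750
  = 1.0613 bits
H(B) = -[(5/8)·log₂(5/8) + (3/8)·log₂(3/8)]
  = 0.4238 + 0.5306
  = 0.9544 bits
H(A,B) = -[(15/32)·log₂(15/32) + (9/32)·log₂(9/32) + (5/64)·log₂(5/64) + (3/64)·log₂(3/64) + (5/64)·log₂(5/64) + (3/64)·log₂(3/64)]
  = 0.5124 + 0.5147 + 0.2873 + 0.2070 + 0.2873 + 0.2070
  = 2.0157 bits

I(A;B) = H(A) + H(B) - H(A,B)
  = 1.0613 + 0.9544 - 2.0157
  = 0.0000 bits

min(H(A), H(B)) = min(1.0613, 0.9544) = 0.9544 bits
Normalized MI = 0.0000 / 0.9544 = 0.0000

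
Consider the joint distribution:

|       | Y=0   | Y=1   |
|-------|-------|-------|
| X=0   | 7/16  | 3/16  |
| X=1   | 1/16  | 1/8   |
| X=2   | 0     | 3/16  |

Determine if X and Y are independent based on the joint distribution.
Marginal P(X) (row sums):
  P(X=0) = 7/16 + 3/16 = 5/8
  P(X=1) = 1/16 + 1/8 = 3/16
  P(X=2) = 0 + 3/16 = 3/16
Marginal P(Y) (column sums):
  P(Y=0) = 7/16 + 1/16 + 0 = 1/2
  P(Y=1) = 3/16 + 1/8 + 3/16 = 1/2

X and Y are independent iff P(X=i,Y=j) = P(X=i)·P(Y=j) for every cell.
  P(X=0)·P(Y=0) = 5/8 × 1/2 = 5/16, but P(X=0,Y=0) = 7/16 ✗

No, X and Y are not independent. Quantitatively, I(X;Y) > 0:

H(X) = -[(5/8)·log₂(5/8) + (3/16)·log₂(3/16) + (3/16)·log₂(3/16)]
  = 0.4238 + 0.4528 + 0.4528
  = 1.3294 bits
H(Y) = -[(1/2)·log₂(1/2) + (1/2)·log₂(1/2)]
  = 0.5000 + 0.5000
  = 1.0000 bits
H(X,Y) = -[(7/16)·log₂(7/16) + (3/16)·log₂(3/16) + (1/16)·log₂(1/16) + (1/8)·log₂(1/8) + (3/16)·log₂(3/16)]
  = 0.5218 + 0.4528 + 0.2500 + 0.3750 + 0.4528
  = 2.0524 bits
I(X;Y) = H(X) + H(Y) - H(X,Y) = 1.3294 + 1.0000 - 2.0524 = 0.2770 bits > 0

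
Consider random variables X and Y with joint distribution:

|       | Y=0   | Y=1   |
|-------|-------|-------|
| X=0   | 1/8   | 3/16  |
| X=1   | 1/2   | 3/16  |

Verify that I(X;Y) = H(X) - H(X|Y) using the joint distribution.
Left side, from I(X;Y) = H(X) + H(Y) - H(X,Y):
Marginal P(X) (row sums):
  P(X=0) = 1/8 + 3/16 = 5/16
  P(X=1) = 1/2 + 3/16 = 11/16
Marginal P(Y) (column sums):
  P(Y=0) = 1/8 + 1/2 = 5/8
  P(Y=1) = 3/16 + 3/16 = 3/8

H(X) = -[(5/16)·log₂(5/16) + (11/16)·log₂(11/16)]
  = 0.5244 + 0.3716
  = 0.8960 bits
H(Y) = -[(5/8)·log₂(5/8) + (3/8)·log₂(3/8)]
  = 0.4238 + 0.5306
  = 0.9544 bits
H(X,Y) = -[(1/8)·log₂(1/8) + (3/16)·log₂(3/16) + (1/2)·log₂(1/2) + (3/16)·log₂(3/16)]
  = 0.3750 + 0.4528 + 0.5000 + 0.4528
  = 1.7806 bits

I(X;Y) = H(X) + H(Y) - H(X,Y)
  = 0.8960 + 0.9544 - 1.7806
  = 0.0698 bits

Right side, with H(X|Y) computed directly from the conditional probabilities:
H(X|Y) = -Σ P(X,Y)·log₂ P(X|Y), where P(X|Y) = P(X,Y) / P(Y)
  (X=0,Y=0): P(X|Y) = (1/8)/(5/8) = 1/5;  -(1/8)·log₂(1/5) = 0.2902
  (X=0,Y=1): P(X|Y) = (3/16)/(3/8) = 1/2;  -(3/16)·log₂(1/2) = 0.1875
  (X=1,Y=0): P(X|Y) = (1/2)/(5/8) = 4/5;  -(1/2)·log₂(4/5) = 0.1610
  (X=1,Y=1): P(X|Y) = (3/16)/(3/8) = 1/2;  -(3/16)·log₂(1/2) = 0.1875
H(X|Y) = 0.2902 + 0.1875 + 0.1610 + 0.1875
  = 0.8262 bits
H(X) - H(X|Y) = 0.8960 - 0.8262 = 0.0698 bits

Both sides equal 0.0698 bits, so I(X;Y) = H(X) - H(X|Y) ✓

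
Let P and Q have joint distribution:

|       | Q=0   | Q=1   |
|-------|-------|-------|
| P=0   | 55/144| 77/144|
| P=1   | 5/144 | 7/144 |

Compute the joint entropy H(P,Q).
H(P,Q) = -Σ P(P,Q) log₂ P(P,Q), summed over the non-zero cells:
H(P,Q) = -[(55/144)·log₂(55/144) + (77/144)·log₂(77/144) + (5/144)·log₂(5/144) + (7/144)·log₂(7/144)]
  = 0.5304 + 0.4829 + 0.1683 + 0.2121
  = 1.3937 bits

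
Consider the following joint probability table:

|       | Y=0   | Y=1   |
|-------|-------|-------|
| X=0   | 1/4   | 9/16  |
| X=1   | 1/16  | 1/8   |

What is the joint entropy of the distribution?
H(X,Y) = -Σ P(X,Y) log₂ P(X,Y), summed over the non-zero cells:
H(X,Y) = -[(1/4)·log₂(1/4) + (9/16)·log₂(9/16) + (1/16)·log₂(1/16) + (1/8)·log₂(1/8)]
  = 0.5000 + 0.4669 + 0.2500 + 0.3750
  = 1.5919 bits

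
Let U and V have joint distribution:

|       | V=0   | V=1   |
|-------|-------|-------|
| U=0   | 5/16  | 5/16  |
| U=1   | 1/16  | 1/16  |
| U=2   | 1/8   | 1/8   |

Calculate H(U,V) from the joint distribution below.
H(U,V) = -Σ P(U,V) log₂ P(U,V), summed over the non-zero cells:
H(U,V) = -[(5/16)·log₂(5/16) + (5/16)·log₂(5/16) + (1/16)·log₂(1/16) + (1/16)·log₂(1/16) + (1/8)·log₂(1/8) + (1/8)·log₂(1/8)]
  = 0.5244 + 0.5244 + 0.2500 + 0.2500 + 0.3750 + 0.3750
  = 2.2988 bits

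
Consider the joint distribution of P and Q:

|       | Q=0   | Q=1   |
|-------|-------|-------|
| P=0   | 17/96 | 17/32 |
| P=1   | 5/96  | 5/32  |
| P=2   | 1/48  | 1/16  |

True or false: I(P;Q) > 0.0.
Marginal P(P) (row sums):
  P(P=0) = 17/96 + 17/32 = 17/24
  P(P=1) = 5/96 + 5/32 = 5/24
  P(P=2) = 1/48 + 1/16 = 1/12
Marginal P(Q) (column sums):
  P(Q=0) = 17/96 + 5/96 + 1/48 = 1/4
  P(Q=1) = 17/32 + 5/32 + 1/16 = 3/4

H(P) = -[(17/24)·log₂(17/24) + (5/24)·log₂(5/24) + (1/12)·log₂(1/12)]
  = 0.3524 + 0.4715 + 0.2987
  = 1.1226 bits
H(Q) = -[(1/4)·log₂(1/4) + (3/4)·log₂(3/4)]
  = 0.5000 + 0.3113
  = 0.8113 bits
H(P,Q) = -[(17/96)·log₂(17/96) + (17/32)·log₂(17/32) + (5/96)·log₂(5/96) + (5/32)·log₂(5/32) + (1/48)·log₂(1/48) + (1/16)·log₂(1/16)]
  = 0.4423 + 0.4848 + 0.2220 + 0.4184 + 0.1164 + 0.2500
  = 1.9339 bits

I(P;Q) = H(P) + H(Q) - H(P,Q)
  = 1.1226 + 0.8113 - 1.9339
  = 0.0000 bits

False. I(P;Q) = 0.0000 bits, which is ≤ 0.0 bits.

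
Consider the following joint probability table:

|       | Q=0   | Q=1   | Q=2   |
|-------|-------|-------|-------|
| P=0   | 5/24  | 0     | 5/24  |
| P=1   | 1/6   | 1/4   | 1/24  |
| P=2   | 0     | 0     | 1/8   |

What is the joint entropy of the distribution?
H(P,Q) = -Σ P(P,Q) log₂ P(P,Q), summed over the non-zero cells:
H(P,Q) = -[(5/24)·log₂(5/24) + (5/24)·log₂(5/24) + (1/6)·log₂(1/6) + (1/4)·log₂(1/4) + (1/24)·log₂(1/24) + (1/8)·log₂(1/8)]
  = 0.4715 + 0.4715 + 0.4308 + 0.5000 + 0.1910 + 0.3750
  = 2.4398 bits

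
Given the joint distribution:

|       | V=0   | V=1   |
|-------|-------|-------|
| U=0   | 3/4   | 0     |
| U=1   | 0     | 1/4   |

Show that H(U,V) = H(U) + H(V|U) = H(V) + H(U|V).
Marginal P(U) (row sums):
  P(U=0) = 3/4 + 0 = 3/4
  P(U=1) = 0 + 1/4 = 1/4
Marginal P(V) (column sums):
  P(V=0) = 3/4 + 0 = 3/4
  P(V=1) = 0 + 1/4 = 1/4

Decomposition 1: H(U) + H(V|U)
H(U) = -[(3/4)·log₂(3/4) + (1/4)·log₂(1/4)]
  = 0.3113 + 0.5000
  = 0.8113 bits
H(V|U) = -Σ P(U,V)·log₂ P(V|U), where P(V|U) = P(U,V) / P(U)
  (cells with P(U,V) = 0 contribute 0)
  (U=0,V=0): P(V|U) = (3/4)/(3/4) = 1;  -(3/4)·log₂(1) = 0.0000
  (U=1,V=1): P(V|U) = (1/4)/(1/4) = 1;  -(1/4)·log₂(1) = 0.0000
H(V|U) = 0.0000 + 0.0000
  = 0.0000 bits
H(U) + H(V|U) = 0.8113 + 0.0000 = 0.8113 bits

Decomposition 2: H(V) + H(U|V)
H(V) = -[(3/4)·log₂(3/4) + (1/4)·log₂(1/4)]
  = 0.3113 + 0.5000
  = 0.8113 bits
H(U|V) = -Σ P(U,V)·log₂ P(U|V), where P(U|V) = P(U,V) / P(V)
  (cells with P(U,V) = 0 contribute 0)
  (U=0,V=0): P(U|V) = (3/4)/(3/4) = 1;  -(3/4)·log₂(1) = 0.0000
  (U=1,V=1): P(U|V) = (1/4)/(1/4) = 1;  -(1/4)·log₂(1) = 0.0000
H(U|V) = 0.0000 + 0.0000
  = 0.0000 bits
H(V) + H(U|V) = 0.8113 + 0.0000 = 0.8113 bits

Direct computation of the joint entropy:
H(U,V) = -[(3/4)·log₂(3/4) + (1/4)·log₂(1/4)]
  = 0.3113 + 0.5000
  = 0.8113 bits

All three agree: H(U,V) = 0.8113 bits ✓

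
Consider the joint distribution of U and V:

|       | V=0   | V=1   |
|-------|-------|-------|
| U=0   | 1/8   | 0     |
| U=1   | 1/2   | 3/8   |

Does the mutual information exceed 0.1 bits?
Marginal P(U) (row sums):
  P(U=0) = 1/8 + 0 = 1/8
  P(U=1) = 1/2 + 3/8 = 7/8
Marginal P(V) (column sums):
  P(V=0) = 1/8 + 1/2 = 5/8
  P(V=1) = 0 + 3/8 = 3/8

H(U) = -[(1/8)·log₂(1/8) + (7/8)·log₂(7/8)]
  = 0.3750 + 0.1686
  = 0.5436 bits
H(V) = -[(5/8)·log₂(5/8) + (3/8)·log₂(3/8)]
  = 0.4238 + 0.5306
  = 0.9544 bits
H(U,V) = -[(1/8)·log₂(1/8) + (1/2)·log₂(1/2) + (3/8)·log₂(3/8)]
  = 0.3750 + 0.5000 + 0.5306
  = 1.4056 bits

I(U;V) = H(U) + H(V) - H(U,V)
  = 0.5436 + 0.9544 - 1.4056
  = 0.0924 bits

No. I(U;V) = 0.0924 bits, which is ≤ 0.1 bits.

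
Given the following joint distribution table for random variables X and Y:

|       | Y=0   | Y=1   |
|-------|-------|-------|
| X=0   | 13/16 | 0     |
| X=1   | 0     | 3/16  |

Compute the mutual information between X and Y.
Marginal P(X) (row sums):
  P(X=0) = 13/16 + 0 = 13/16
  P(X=1) = 0 + 3/16 = 3/16
Marginal P(Y) (column sums):
  P(Y=0) = 13/16 + 0 = 13/16
  P(Y=1) = 0 + 3/16 = 3/16

H(X) = -[(13/16)·log₂(13/16) + (3/16)·log₂(3/16)]
  = 0.2434 + 0.4528
  = 0.6962 bits
H(Y) = -[(13/16)·log₂(13/16) + (3/16)·log₂(3/16)]
  = 0.2434 + 0.4528
  = 0.6962 bits
H(X,Y) = -[(13/16)·log₂(13/16) + (3/16)·log₂(3/16)]
  = 0.2434 + 0.4528
  = 0.6962 bits

I(X;Y) = H(X) + H(Y) - H(X,Y)
  = 0.6962 + 0.6962 - 0.6962
  = 0.6962 bits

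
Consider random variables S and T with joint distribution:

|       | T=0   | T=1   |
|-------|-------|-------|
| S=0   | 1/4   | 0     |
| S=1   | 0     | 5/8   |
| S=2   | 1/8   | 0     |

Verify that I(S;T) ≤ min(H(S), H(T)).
Marginal P(S) (row sums):
  P(S=0) = 1/4 + 0 = 1/4
  P(S=1) = 0 + 5/8 = 5/8
  P(S=2) = 1/8 + 0 = 1/8
Marginal P(T) (column sums):
  P(T=0) = 1/4 + 0 + 1/8 = 3/8
  P(T=1) = 0 + 5/8 + 0 = 5/8

H(S) = -[(1/4)·log₂(1/4) + (5/8)·log₂(5/8) + (1/8)·log₂(1/8)]
  = 0.5000 + 0.4238 + 0.3750
  = 1.2988 bits
H(T) = -[(3/8)·log₂(3/8) + (5/8)·log₂(5/8)]
  = 0.5306 + 0.4238
  = 0.9544 bits
H(S,T) = -[(1/4)·log₂(1/4) + (5/8)·log₂(5/8) + (1/8)·log₂(1/8)]
  = 0.5000 + 0.4238 + 0.3750
  = 1.2988 bits

I(S;T) = H(S) + H(T) - H(S,T)
  = 1.2988 + 0.9544 - 1.2988
  = 0.9544 bits

min(H(S), H(T)) = min(1.2988, 0.9544) = 0.9544 bits
Since 0.9544 ≤ 0.9544, the bound is satisfied ✓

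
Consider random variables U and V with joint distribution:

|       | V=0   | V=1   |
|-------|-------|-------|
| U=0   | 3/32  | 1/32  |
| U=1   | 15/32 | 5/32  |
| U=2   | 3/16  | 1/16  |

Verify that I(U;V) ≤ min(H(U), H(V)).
Marginal P(U) (row sums):
  P(U=0) = 3/32 + 1/32 = 1/8
  P(U=1) = 15/32 + 5/32 = 5/8
  P(U=2) = 3/16 + 1/16 = 1/4
Marginal P(V) (column sums):
  P(V=0) = 3/32 + 15/32 + 3/16 = 3/4
  P(V=1) = 1/32 + 5/32 + 1/16 = 1/4

H(U) = -[(1/8)·log₂(1/8) + (5/8)·log₂(5/8) + (1/4)·log₂(1/4)]
  = 0.3750 + 0.4238 + 0.5000
  = 1.2988 bits
H(V) = -[(3/4)·log₂(3/4) + (1/4)·log₂(1/4)]
  = 0.3113 + 0.5000
  = 0.8113 bits
H(U,V) = -[(3/32)·log₂(3/32) + (1/32)·log₂(1/32) + (15/32)·log₂(15/32) + (5/32)·log₂(5/32) + (3/16)·log₂(3/16) + (1/16)·log₂(1/16)]
  = 0.3202 + 0.1563 + 0.5124 + 0.4184 + 0.4528 + 0.2500
  = 2.1101 bits

I(U;V) = H(U) + H(V) - H(U,V)
  = 1.2988 + 0.8113 - 2.1101
  = 0.0000 bits

min(H(U), H(V)) = min(1.2988, 0.8113) = 0.8113 bits
Since 0.0000 ≤ 0.8113, the bound is satisfied ✓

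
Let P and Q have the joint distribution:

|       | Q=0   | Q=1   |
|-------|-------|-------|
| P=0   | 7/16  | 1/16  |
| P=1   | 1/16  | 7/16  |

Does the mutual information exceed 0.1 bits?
Marginal P(P) (row sums):
  P(P=0) = 7/16 + 1/16 = 1/2
  P(P=1) = 1/16 + 7/16 = 1/2
Marginal P(Q) (column sums):
  P(Q=0) = 7/16 + 1/16 = 1/2
  P(Q=1) = 1/16 + 7/16 = 1/2

H(P) = -[(1/2)·log₂(1/2) + (1/2)·log₂(1/2)]
  = 0.5000 + 0.5000
  = 1.0000 bits
H(Q) = -[(1/2)·log₂(1/2) + (1/2)·log₂(1/2)]
  = 0.5000 + 0.5000
  = 1.0000 bits
H(P,Q) = -[(7/16)·log₂(7/16) + (1/16)·log₂(1/16) + (1/16)·log₂(1/16) + (7/16)·log₂(7/16)]
  = 0.5218 + 0.2500 + 0.2500 + 0.5218
  = 1.5436 bits

I(P;Q) = H(P) + H(Q) - H(P,Q)
  = 1.0000 + 1.0000 - 1.5436
  = 0.4564 bits

Yes. I(P;Q) = 0.4564 bits, which is > 0.1 bits.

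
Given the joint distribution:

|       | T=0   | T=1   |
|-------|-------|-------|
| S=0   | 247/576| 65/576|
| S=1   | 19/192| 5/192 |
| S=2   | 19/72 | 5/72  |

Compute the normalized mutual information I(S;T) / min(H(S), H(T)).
Marginal P(S) (row sums):
  P(S=0) = 247/576 + 65/576 = 13/24
  P(S=1) = 19/192 + 5/192 = 1/8
  P(S=2) = 19/72 + 5/72 = 1/3
Marginal P(T) (column sums):
  P(T=0) = 247/576 + 19/192 + 19/72 = 19/24
  P(T=1) = 65/576 + 5/192 + 5/72 = 5/24

H(S) = -[(13/24)·log₂(13/24) + (1/8)·log₂(1/8) + (1/3)·log₂(1/3)]
  = 0.4791 + 0.3750 + 0.5283
  = 1.3824 bits
H(T) = -[(19/24)·log₂(19/24) + (5/24)·log₂(5/24)]
  = 0.2668 + 0.4715
  = 0.7383 bits
H(S,T) = -[(247/576)·log₂(247/576) + (65/576)·log₂(65/576) + (19/192)·log₂(19/192) + (5/192)·log₂(5/192) + (19/72)·log₂(19/72) + (5/72)·log₂(5/72)]
  = 0.5238 + 0.3552 + 0.3302 + 0.1371 + 0.5072 + 0.2672
  = 2.1207 bits

I(S;T) = H(S) + H(T) - H(S,T)
  = 1.3824 + 0.7383 - 2.1207
  = 0.0000 bits

min(H(S), H(T)) = min(1.3824, 0.7383) = 0.7383 bits
Normalized MI = 0.0000 / 0.7383 = 0.0000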